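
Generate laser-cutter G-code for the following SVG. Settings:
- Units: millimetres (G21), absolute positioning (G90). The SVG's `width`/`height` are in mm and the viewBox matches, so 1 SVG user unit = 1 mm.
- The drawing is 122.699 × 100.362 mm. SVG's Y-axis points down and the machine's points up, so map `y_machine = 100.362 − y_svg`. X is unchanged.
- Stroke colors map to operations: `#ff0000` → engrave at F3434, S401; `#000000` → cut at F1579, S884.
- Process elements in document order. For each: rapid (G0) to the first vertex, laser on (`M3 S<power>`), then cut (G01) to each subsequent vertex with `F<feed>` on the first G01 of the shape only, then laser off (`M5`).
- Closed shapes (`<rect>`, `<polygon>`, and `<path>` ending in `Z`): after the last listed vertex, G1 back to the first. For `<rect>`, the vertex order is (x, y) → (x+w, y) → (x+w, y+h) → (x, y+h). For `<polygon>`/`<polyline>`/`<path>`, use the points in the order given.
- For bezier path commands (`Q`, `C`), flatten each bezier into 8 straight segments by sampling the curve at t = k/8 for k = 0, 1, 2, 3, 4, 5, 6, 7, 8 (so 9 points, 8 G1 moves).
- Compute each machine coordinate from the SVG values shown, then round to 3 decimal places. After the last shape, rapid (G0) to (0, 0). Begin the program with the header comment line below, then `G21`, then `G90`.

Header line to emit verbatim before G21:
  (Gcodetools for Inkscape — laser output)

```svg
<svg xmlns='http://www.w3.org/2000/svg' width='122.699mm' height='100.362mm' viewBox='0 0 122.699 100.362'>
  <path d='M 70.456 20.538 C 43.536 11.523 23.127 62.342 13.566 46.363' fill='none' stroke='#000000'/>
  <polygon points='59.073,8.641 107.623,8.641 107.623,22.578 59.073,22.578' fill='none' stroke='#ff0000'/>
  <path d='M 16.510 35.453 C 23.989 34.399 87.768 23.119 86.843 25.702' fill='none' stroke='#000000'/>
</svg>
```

1 u = 1 mm; y_m = 100.362 − y.

[1] `<path>` cubic bezier, #000000→cut S884 F1579: (70.456,79.824) → (60.675,80.647) → (51.555,77.345) → (43.147,71.401) → (35.501,64.300) → (28.670,57.525) → (22.703,52.561) → (17.651,50.891) → (13.566,53.999)

[2] `<polygon>` rectangle, #ff0000→engrave S401 F3434: (59.073,91.721) → (107.623,91.721) → (107.623,77.784) → (59.073,77.784) → (59.073,91.721) (closed)

[3] `<path>` cubic bezier, #000000→cut S884 F1579: (16.510,64.909) → (21.717,65.737) → (30.785,67.240) → (42.294,69.139) → (54.828,71.148) → (66.968,72.988) → (77.295,74.374) → (84.393,75.026) → (86.843,74.660)

(Gcodetools for Inkscape — laser output)
G21
G90
G0 X70.456 Y79.824
M3 S884
G01 X60.675 Y80.647 F1579
G01 X51.555 Y77.345
G01 X43.147 Y71.401
G01 X35.501 Y64.300
G01 X28.670 Y57.525
G01 X22.703 Y52.561
G01 X17.651 Y50.891
G01 X13.566 Y53.999
M5
G0 X59.073 Y91.721
M3 S401
G01 X107.623 Y91.721 F3434
G01 X107.623 Y77.784
G01 X59.073 Y77.784
G01 X59.073 Y91.721
M5
G0 X16.510 Y64.909
M3 S884
G01 X21.717 Y65.737 F1579
G01 X30.785 Y67.240
G01 X42.294 Y69.139
G01 X54.828 Y71.148
G01 X66.968 Y72.988
G01 X77.295 Y74.374
G01 X84.393 Y75.026
G01 X86.843 Y74.660
M5
G0 X0.000 Y0.000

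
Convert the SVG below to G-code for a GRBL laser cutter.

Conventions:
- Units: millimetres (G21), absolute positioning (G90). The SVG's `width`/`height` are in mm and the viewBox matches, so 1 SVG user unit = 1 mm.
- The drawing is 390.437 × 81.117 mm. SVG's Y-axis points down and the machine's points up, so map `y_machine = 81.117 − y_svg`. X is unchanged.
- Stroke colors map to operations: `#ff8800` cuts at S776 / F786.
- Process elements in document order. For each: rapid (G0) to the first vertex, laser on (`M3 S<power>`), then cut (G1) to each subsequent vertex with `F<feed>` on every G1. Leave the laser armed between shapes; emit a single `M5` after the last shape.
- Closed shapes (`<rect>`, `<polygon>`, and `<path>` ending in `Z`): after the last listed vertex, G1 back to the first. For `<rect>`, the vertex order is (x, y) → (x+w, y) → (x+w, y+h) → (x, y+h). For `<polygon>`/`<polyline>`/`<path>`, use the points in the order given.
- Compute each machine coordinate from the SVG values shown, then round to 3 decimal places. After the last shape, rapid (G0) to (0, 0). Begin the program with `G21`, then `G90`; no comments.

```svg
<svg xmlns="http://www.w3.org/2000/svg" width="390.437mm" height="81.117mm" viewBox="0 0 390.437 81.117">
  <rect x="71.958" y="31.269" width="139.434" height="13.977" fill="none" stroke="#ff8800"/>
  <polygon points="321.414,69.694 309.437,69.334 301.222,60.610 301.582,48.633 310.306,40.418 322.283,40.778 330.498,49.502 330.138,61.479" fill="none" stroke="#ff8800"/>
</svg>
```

Since the viewBox matches the mm dimensions, user units are millimetres directly. The only transform is the Y-flip y_m = 81.117 − y_svg.

Shape 1 is a rectangle drawn with `<rect>`. Its stroke #ff8800 means cut at S776, F786. After flipping Y the toolpath is (71.958,49.848) → (211.392,49.848) → (211.392,35.871) → (71.958,35.871) → (71.958,49.848), returning to the start.

Shape 2 is a regular polygon drawn with `<polygon>`. Its stroke #ff8800 means cut at S776, F786. After flipping Y the toolpath is (321.414,11.423) → (309.437,11.783) → (301.222,20.507) → (301.582,32.484) → (310.306,40.699) → (322.283,40.339) → (330.498,31.615) → (330.138,19.638) → (321.414,11.423), returning to the start.

G21
G90
G0 X71.958 Y49.848
M3 S776
G1 X211.392 Y49.848 F786
G1 X211.392 Y35.871 F786
G1 X71.958 Y35.871 F786
G1 X71.958 Y49.848 F786
G0 X321.414 Y11.423
M3 S776
G1 X309.437 Y11.783 F786
G1 X301.222 Y20.507 F786
G1 X301.582 Y32.484 F786
G1 X310.306 Y40.699 F786
G1 X322.283 Y40.339 F786
G1 X330.498 Y31.615 F786
G1 X330.138 Y19.638 F786
G1 X321.414 Y11.423 F786
M5
G0 X0.000 Y0.000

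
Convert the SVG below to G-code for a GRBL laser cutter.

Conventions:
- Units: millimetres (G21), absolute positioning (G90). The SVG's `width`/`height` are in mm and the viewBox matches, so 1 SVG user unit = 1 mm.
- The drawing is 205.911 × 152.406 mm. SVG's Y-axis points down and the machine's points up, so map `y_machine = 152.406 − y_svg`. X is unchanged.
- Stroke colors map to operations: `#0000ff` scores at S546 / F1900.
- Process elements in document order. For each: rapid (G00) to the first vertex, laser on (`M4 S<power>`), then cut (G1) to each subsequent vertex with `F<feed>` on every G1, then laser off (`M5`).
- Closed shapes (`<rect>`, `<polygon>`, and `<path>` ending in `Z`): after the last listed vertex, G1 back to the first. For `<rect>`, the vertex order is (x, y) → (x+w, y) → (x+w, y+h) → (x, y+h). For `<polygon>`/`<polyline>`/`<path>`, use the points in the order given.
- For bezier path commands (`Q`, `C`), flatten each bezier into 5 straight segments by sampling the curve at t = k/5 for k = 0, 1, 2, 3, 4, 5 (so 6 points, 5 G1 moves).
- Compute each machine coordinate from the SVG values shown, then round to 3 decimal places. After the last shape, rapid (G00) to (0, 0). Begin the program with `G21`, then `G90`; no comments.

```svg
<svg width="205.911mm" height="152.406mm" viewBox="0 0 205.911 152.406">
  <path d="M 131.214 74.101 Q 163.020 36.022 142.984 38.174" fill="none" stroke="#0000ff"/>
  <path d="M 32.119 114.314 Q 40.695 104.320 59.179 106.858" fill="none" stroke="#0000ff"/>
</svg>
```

G21
G90
G00 X131.214 Y78.305
M4 S546
G1 X141.863 Y91.927 F1900
G1 X148.364 Y102.331 F1900
G1 X150.718 Y109.517 F1900
G1 X148.925 Y113.484 F1900
G1 X142.984 Y114.232 F1900
M5
G00 X32.119 Y38.092
M4 S546
G1 X35.946 Y41.588 F1900
G1 X40.565 Y44.082 F1900
G1 X45.977 Y45.573 F1900
G1 X52.182 Y46.062 F1900
G1 X59.179 Y45.548 F1900
M5
G00 X0.000 Y0.000

viewBox `0 0 205.911 152.406` with mm width/height → 1 unit = 1 mm. Flip: y_m = 152.406 − y_svg.

**Shape 1** — `<path>` quadratic bezier, stroke `#0000ff` → score (S546, F1900). Control points (SVG): P0=(131.214,74.101), P1=(163.020,36.022), P2=(142.984,38.174); sampled at t=k/5. Machine vertices: (131.214,78.305) → (141.863,91.927) → (148.364,102.331) → (150.718,109.517) → (148.925,113.484) → (142.984,114.232). Open path.

**Shape 2** — `<path>` quadratic bezier, stroke `#0000ff` → score (S546, F1900). Control points (SVG): P0=(32.119,114.314), P1=(40.695,104.320), P2=(59.179,106.858); sampled at t=k/5. Machine vertices: (32.119,38.092) → (35.946,41.588) → (40.565,44.082) → (45.977,45.573) → (52.182,46.062) → (59.179,45.548). Open path.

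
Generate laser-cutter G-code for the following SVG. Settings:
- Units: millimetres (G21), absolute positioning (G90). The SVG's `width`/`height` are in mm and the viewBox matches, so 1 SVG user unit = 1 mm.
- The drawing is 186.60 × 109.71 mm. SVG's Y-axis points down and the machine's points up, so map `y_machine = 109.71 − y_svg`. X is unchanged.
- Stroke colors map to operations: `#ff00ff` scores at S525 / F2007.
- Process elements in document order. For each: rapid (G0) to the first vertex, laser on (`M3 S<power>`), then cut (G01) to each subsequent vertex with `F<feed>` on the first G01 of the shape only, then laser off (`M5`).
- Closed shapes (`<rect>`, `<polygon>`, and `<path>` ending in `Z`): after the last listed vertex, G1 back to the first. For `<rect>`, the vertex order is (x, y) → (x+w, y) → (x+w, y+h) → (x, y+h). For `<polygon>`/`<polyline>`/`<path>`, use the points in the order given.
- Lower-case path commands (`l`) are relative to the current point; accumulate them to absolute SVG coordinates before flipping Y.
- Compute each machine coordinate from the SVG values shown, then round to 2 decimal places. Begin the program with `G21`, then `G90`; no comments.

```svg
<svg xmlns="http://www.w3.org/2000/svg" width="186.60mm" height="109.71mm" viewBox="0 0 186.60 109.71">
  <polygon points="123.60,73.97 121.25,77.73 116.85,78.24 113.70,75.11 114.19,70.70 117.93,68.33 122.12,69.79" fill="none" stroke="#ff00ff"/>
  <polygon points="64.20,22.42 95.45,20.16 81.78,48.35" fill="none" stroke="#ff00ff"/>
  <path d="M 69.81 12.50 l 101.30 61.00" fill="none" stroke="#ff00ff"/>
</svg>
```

viewBox `0 0 186.60 109.71` with mm width/height → 1 unit = 1 mm. Flip: y_m = 109.71 − y_svg.

**Shape 1** — `<polygon>` regular polygon, stroke `#ff00ff` → score (S525, F2007). Machine vertices: (123.60,35.74) → (121.25,31.98) → (116.85,31.47) → (113.70,34.60) → (114.19,39.01) → (117.93,41.38) → (122.12,39.92) → (123.60,35.74). Closed: final G1 returns to the first vertex.

**Shape 2** — `<polygon>` regular polygon, stroke `#ff00ff` → score (S525, F2007). Machine vertices: (64.20,87.29) → (95.45,89.55) → (81.78,61.36) → (64.20,87.29). Closed: final G1 returns to the first vertex.

**Shape 3** — `<path>` line segment, stroke `#ff00ff` → score (S525, F2007). Machine vertices: (69.81,97.21) → (171.11,36.21). Open path.

G21
G90
G0 X123.60 Y35.74
M3 S525
G01 X121.25 Y31.98 F2007
G01 X116.85 Y31.47
G01 X113.70 Y34.60
G01 X114.19 Y39.01
G01 X117.93 Y41.38
G01 X122.12 Y39.92
G01 X123.60 Y35.74
M5
G0 X64.20 Y87.29
M3 S525
G01 X95.45 Y89.55 F2007
G01 X81.78 Y61.36
G01 X64.20 Y87.29
M5
G0 X69.81 Y97.21
M3 S525
G01 X171.11 Y36.21 F2007
M5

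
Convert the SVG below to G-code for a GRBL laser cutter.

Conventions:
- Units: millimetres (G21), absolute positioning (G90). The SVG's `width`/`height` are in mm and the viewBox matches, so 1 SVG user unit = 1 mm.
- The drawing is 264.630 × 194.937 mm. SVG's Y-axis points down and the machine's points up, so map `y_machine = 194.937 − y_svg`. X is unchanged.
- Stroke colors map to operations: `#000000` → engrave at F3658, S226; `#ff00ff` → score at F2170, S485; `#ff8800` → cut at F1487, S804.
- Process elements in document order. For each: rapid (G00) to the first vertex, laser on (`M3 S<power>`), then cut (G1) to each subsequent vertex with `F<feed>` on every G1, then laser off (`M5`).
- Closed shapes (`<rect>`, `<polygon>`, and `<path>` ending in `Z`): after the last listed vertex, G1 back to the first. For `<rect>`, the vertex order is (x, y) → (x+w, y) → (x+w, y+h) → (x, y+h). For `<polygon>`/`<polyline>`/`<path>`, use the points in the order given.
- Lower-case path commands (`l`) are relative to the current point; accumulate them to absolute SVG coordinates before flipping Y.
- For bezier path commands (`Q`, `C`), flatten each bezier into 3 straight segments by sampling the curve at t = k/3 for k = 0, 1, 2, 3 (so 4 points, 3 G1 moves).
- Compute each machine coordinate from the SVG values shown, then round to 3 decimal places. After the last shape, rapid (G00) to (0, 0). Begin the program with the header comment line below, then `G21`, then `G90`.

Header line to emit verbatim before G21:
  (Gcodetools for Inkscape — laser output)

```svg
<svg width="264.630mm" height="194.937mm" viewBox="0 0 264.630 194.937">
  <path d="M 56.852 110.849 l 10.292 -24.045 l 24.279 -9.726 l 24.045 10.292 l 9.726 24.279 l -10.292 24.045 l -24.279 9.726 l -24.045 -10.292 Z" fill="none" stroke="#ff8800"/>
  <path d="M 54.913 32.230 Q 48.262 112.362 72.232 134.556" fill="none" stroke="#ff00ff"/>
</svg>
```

Since the viewBox matches the mm dimensions, user units are millimetres directly. The only transform is the Y-flip y_m = 194.937 − y_svg.

Shape 1 is a regular polygon drawn with `<path>`. Its stroke #ff8800 means cut at S804, F1487. After flipping Y the toolpath is (56.852,84.088) → (67.144,108.133) → (91.423,117.859) → (115.468,107.567) → (125.194,83.288) → (114.902,59.243) → (90.623,49.517) → (66.578,59.809) → (56.852,84.088), returning to the start.

Shape 2 is a quadratic bezier drawn with `<path>`. Its stroke #ff00ff means score at S485, F2170. After flipping Y the toolpath is (54.913,162.707) → (53.881,115.723) → (59.654,81.615) → (72.232,60.381).

(Gcodetools for Inkscape — laser output)
G21
G90
G00 X56.852 Y84.088
M3 S804
G1 X67.144 Y108.133 F1487
G1 X91.423 Y117.859 F1487
G1 X115.468 Y107.567 F1487
G1 X125.194 Y83.288 F1487
G1 X114.902 Y59.243 F1487
G1 X90.623 Y49.517 F1487
G1 X66.578 Y59.809 F1487
G1 X56.852 Y84.088 F1487
M5
G00 X54.913 Y162.707
M3 S485
G1 X53.881 Y115.723 F2170
G1 X59.654 Y81.615 F2170
G1 X72.232 Y60.381 F2170
M5
G00 X0.000 Y0.000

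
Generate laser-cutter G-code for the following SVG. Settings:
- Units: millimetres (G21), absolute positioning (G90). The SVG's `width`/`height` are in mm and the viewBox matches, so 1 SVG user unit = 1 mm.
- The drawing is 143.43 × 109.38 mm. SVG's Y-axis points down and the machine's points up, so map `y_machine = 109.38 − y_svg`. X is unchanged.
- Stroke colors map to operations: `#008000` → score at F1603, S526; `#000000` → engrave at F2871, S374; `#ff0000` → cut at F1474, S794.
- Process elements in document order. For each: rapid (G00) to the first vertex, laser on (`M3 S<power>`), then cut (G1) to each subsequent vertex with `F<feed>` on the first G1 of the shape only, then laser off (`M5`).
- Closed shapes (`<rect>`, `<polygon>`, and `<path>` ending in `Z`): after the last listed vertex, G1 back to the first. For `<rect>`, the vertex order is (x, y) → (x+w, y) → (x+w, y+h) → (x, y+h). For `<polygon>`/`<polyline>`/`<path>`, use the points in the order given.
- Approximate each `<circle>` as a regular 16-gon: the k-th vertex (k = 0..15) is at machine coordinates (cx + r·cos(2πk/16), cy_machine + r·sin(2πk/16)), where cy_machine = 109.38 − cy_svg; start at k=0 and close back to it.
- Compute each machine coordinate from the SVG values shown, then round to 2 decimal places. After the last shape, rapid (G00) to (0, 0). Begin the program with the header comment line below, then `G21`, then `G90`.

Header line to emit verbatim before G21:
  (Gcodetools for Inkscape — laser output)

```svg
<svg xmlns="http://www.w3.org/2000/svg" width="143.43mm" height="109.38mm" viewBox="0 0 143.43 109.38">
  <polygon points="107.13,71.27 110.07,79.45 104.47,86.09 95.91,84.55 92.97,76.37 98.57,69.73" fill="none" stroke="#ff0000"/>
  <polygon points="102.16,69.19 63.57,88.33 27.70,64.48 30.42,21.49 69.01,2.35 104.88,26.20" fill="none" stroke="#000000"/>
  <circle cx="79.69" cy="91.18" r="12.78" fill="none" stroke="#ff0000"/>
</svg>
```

viewBox `0 0 143.43 109.38` with mm width/height → 1 unit = 1 mm. Flip: y_m = 109.38 − y_svg.

**Shape 1** — `<polygon>` regular polygon, stroke `#ff0000` → cut (S794, F1474). Machine vertices: (107.13,38.11) → (110.07,29.93) → (104.47,23.29) → (95.91,24.83) → (92.97,33.01) → (98.57,39.65) → (107.13,38.11). Closed: final G1 returns to the first vertex.

**Shape 2** — `<polygon>` regular polygon, stroke `#000000` → engrave (S374, F2871). Machine vertices: (102.16,40.19) → (63.57,21.05) → (27.70,44.90) → (30.42,87.89) → (69.01,107.03) → (104.88,83.18) → (102.16,40.19). Closed: final G1 returns to the first vertex.

**Shape 3** — `<circle>` circle, stroke `#ff0000` → cut (S794, F1474). Machine vertices: (92.47,18.20) → (91.50,23.09) → (88.73,27.24) → (84.58,30.01) → (79.69,30.98) → (74.80,30.01) → (70.65,27.24) → (67.88,23.09) → (66.91,18.20) → (67.88,13.31) → (70.65,9.16) → (74.80,6.39) → (79.69,5.42) → (84.58,6.39) → (88.73,9.16) → (91.50,13.31) → (92.47,18.20). Closed: final G1 returns to the first vertex.

(Gcodetools for Inkscape — laser output)
G21
G90
G00 X107.13 Y38.11
M3 S794
G1 X110.07 Y29.93 F1474
G1 X104.47 Y23.29
G1 X95.91 Y24.83
G1 X92.97 Y33.01
G1 X98.57 Y39.65
G1 X107.13 Y38.11
M5
G00 X102.16 Y40.19
M3 S374
G1 X63.57 Y21.05 F2871
G1 X27.70 Y44.90
G1 X30.42 Y87.89
G1 X69.01 Y107.03
G1 X104.88 Y83.18
G1 X102.16 Y40.19
M5
G00 X92.47 Y18.20
M3 S794
G1 X91.50 Y23.09 F1474
G1 X88.73 Y27.24
G1 X84.58 Y30.01
G1 X79.69 Y30.98
G1 X74.80 Y30.01
G1 X70.65 Y27.24
G1 X67.88 Y23.09
G1 X66.91 Y18.20
G1 X67.88 Y13.31
G1 X70.65 Y9.16
G1 X74.80 Y6.39
G1 X79.69 Y5.42
G1 X84.58 Y6.39
G1 X88.73 Y9.16
G1 X91.50 Y13.31
G1 X92.47 Y18.20
M5
G00 X0.00 Y0.00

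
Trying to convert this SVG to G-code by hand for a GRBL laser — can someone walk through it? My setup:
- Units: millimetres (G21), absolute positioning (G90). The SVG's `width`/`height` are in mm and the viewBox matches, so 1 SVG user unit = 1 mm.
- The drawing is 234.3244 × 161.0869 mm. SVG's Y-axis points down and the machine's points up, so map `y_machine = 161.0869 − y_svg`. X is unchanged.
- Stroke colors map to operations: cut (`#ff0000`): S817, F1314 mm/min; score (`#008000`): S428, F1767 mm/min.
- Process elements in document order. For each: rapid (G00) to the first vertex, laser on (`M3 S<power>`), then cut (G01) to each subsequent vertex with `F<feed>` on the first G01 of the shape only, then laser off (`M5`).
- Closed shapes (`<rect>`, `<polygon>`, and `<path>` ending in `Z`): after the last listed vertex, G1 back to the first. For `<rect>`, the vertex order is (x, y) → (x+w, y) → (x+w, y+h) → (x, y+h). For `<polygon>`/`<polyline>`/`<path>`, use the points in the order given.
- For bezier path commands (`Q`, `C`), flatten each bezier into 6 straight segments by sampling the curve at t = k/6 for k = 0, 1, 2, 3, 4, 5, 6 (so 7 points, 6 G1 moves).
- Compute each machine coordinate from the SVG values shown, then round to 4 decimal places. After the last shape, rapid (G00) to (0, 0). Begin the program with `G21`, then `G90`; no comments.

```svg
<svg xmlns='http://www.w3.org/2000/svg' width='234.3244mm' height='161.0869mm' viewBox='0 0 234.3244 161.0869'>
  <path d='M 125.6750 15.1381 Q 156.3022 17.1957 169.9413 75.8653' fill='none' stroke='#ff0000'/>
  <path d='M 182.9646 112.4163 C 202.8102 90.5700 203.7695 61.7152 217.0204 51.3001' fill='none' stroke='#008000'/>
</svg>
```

viewBox `0 0 234.3244 161.0869` with mm width/height → 1 unit = 1 mm. Flip: y_m = 161.0869 − y_svg.

**Shape 1** — `<path>` quadratic bezier, stroke `#ff0000` → cut (S817, F1314). Control points (SVG): P0=(125.6750,15.1381), P1=(156.3022,17.1957), P2=(169.9413,75.8653); sampled at t=k/6. Machine vertices: (125.6750,145.9488) → (135.4122,143.6904) → (144.2056,138.2868) → (152.0552,129.7382) → (158.9610,118.0444) → (164.9230,103.2056) → (169.9413,85.2216). Open path.

**Shape 2** — `<path>` cubic bezier, stroke `#008000` → score (S428, F1767). Control points (SVG): P0=(182.9646,112.4163), P1=(202.8102,90.5700), P2=(203.7695,61.7152), P3=(217.0204,51.3001); sampled at t=k/6. Machine vertices: (182.9646,48.6706) → (191.4579,60.0600) → (197.6695,71.9105) → (202.4655,83.5154) → (206.7120,94.1677) → (211.2749,103.1604) → (217.0204,109.7868). Open path.

G21
G90
G00 X125.6750 Y145.9488
M3 S817
G01 X135.4122 Y143.6904 F1314
G01 X144.2056 Y138.2868
G01 X152.0552 Y129.7382
G01 X158.9610 Y118.0444
G01 X164.9230 Y103.2056
G01 X169.9413 Y85.2216
M5
G00 X182.9646 Y48.6706
M3 S428
G01 X191.4579 Y60.0600 F1767
G01 X197.6695 Y71.9105
G01 X202.4655 Y83.5154
G01 X206.7120 Y94.1677
G01 X211.2749 Y103.1604
G01 X217.0204 Y109.7868
M5
G00 X0.0000 Y0.0000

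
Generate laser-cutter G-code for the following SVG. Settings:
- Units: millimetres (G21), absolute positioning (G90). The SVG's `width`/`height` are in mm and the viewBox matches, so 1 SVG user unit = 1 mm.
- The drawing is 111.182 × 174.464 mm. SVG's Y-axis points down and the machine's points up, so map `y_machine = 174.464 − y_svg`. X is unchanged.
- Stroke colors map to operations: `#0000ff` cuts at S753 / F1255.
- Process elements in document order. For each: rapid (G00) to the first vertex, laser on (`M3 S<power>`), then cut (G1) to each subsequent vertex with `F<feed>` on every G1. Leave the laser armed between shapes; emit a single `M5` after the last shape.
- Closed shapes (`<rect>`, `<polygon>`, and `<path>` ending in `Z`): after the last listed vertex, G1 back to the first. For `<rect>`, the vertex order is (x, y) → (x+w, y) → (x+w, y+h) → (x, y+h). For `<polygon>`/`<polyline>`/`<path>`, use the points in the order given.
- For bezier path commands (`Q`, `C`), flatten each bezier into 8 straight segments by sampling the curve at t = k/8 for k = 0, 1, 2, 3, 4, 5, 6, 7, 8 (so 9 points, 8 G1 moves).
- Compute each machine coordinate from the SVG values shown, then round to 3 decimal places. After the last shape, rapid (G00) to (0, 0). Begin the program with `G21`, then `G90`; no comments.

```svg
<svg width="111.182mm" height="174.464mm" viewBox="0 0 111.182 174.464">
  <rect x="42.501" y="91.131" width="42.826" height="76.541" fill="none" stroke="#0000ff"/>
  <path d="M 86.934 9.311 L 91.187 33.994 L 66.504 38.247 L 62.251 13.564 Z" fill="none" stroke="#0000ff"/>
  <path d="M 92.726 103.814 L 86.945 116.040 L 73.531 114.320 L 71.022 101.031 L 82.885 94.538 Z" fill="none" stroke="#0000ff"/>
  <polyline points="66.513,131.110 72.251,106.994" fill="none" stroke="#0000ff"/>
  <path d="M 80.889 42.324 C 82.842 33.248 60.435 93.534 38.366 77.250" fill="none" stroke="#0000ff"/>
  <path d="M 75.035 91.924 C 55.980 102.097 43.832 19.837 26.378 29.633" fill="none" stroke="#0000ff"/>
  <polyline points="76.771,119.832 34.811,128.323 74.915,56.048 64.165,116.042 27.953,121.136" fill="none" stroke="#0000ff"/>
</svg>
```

viewBox `0 0 111.182 174.464` with mm width/height → 1 unit = 1 mm. Flip: y_m = 174.464 − y_svg.

**Shape 1** — `<rect>` rectangle, stroke `#0000ff` → cut (S753, F1255). Machine vertices: (42.501,83.333) → (85.327,83.333) → (85.327,6.792) → (42.501,6.792) → (42.501,83.333). Closed: final G1 returns to the first vertex.

**Shape 2** — `<path>` regular polygon, stroke `#0000ff` → cut (S753, F1255). Machine vertices: (86.934,165.153) → (91.187,140.470) → (66.504,136.217) → (62.251,160.900) → (86.934,165.153). Closed: final G1 returns to the first vertex.

**Shape 3** — `<path>` regular polygon, stroke `#0000ff` → cut (S753, F1255). Machine vertices: (92.726,70.650) → (86.945,58.424) → (73.531,60.144) → (71.022,73.433) → (82.885,79.926) → (92.726,70.650). Closed: final G1 returns to the first vertex.

**Shape 4** — `<polyline>` line segment, stroke `#0000ff` → cut (S753, F1255). Machine vertices: (66.513,43.354) → (72.251,67.470). Open path.

**Shape 5** — `<path>` cubic bezier, stroke `#0000ff` → cut (S753, F1255). Control points (SVG): P0=(80.889,42.324), P1=(82.842,33.248), P2=(60.435,93.534), P3=(38.366,77.250); sampled at t=k/8. Machine vertices: (80.889,132.140) → (80.528,132.577) → (78.172,128.222) → (74.112,120.784) → (68.636,111.974) → (62.034,103.502) → (54.595,97.078) → (46.609,94.412) → (38.366,97.214). Open path.

**Shape 6** — `<path>` cubic bezier, stroke `#0000ff` → cut (S753, F1255). Control points (SVG): P0=(75.035,91.924), P1=(55.980,102.097), P2=(43.832,19.837), P3=(26.378,29.633); sampled at t=k/8. Machine vertices: (75.035,82.540) → (68.189,82.698) → (61.848,89.359) → (55.868,100.362) → (50.106,113.544) → (44.419,126.744) → (38.664,137.800) → (32.698,144.550) → (26.378,144.831). Open path.

**Shape 7** — `<polyline>` open polyline, stroke `#0000ff` → cut (S753, F1255). Machine vertices: (76.771,54.632) → (34.811,46.141) → (74.915,118.416) → (64.165,58.422) → (27.953,53.328). Open path.

G21
G90
G00 X42.501 Y83.333
M3 S753
G1 X85.327 Y83.333 F1255
G1 X85.327 Y6.792 F1255
G1 X42.501 Y6.792 F1255
G1 X42.501 Y83.333 F1255
G00 X86.934 Y165.153
M3 S753
G1 X91.187 Y140.470 F1255
G1 X66.504 Y136.217 F1255
G1 X62.251 Y160.900 F1255
G1 X86.934 Y165.153 F1255
G00 X92.726 Y70.650
M3 S753
G1 X86.945 Y58.424 F1255
G1 X73.531 Y60.144 F1255
G1 X71.022 Y73.433 F1255
G1 X82.885 Y79.926 F1255
G1 X92.726 Y70.650 F1255
G00 X66.513 Y43.354
M3 S753
G1 X72.251 Y67.470 F1255
G00 X80.889 Y132.140
M3 S753
G1 X80.528 Y132.577 F1255
G1 X78.172 Y128.222 F1255
G1 X74.112 Y120.784 F1255
G1 X68.636 Y111.974 F1255
G1 X62.034 Y103.502 F1255
G1 X54.595 Y97.078 F1255
G1 X46.609 Y94.412 F1255
G1 X38.366 Y97.214 F1255
G00 X75.035 Y82.540
M3 S753
G1 X68.189 Y82.698 F1255
G1 X61.848 Y89.359 F1255
G1 X55.868 Y100.362 F1255
G1 X50.106 Y113.544 F1255
G1 X44.419 Y126.744 F1255
G1 X38.664 Y137.800 F1255
G1 X32.698 Y144.550 F1255
G1 X26.378 Y144.831 F1255
G00 X76.771 Y54.632
M3 S753
G1 X34.811 Y46.141 F1255
G1 X74.915 Y118.416 F1255
G1 X64.165 Y58.422 F1255
G1 X27.953 Y53.328 F1255
M5
G00 X0.000 Y0.000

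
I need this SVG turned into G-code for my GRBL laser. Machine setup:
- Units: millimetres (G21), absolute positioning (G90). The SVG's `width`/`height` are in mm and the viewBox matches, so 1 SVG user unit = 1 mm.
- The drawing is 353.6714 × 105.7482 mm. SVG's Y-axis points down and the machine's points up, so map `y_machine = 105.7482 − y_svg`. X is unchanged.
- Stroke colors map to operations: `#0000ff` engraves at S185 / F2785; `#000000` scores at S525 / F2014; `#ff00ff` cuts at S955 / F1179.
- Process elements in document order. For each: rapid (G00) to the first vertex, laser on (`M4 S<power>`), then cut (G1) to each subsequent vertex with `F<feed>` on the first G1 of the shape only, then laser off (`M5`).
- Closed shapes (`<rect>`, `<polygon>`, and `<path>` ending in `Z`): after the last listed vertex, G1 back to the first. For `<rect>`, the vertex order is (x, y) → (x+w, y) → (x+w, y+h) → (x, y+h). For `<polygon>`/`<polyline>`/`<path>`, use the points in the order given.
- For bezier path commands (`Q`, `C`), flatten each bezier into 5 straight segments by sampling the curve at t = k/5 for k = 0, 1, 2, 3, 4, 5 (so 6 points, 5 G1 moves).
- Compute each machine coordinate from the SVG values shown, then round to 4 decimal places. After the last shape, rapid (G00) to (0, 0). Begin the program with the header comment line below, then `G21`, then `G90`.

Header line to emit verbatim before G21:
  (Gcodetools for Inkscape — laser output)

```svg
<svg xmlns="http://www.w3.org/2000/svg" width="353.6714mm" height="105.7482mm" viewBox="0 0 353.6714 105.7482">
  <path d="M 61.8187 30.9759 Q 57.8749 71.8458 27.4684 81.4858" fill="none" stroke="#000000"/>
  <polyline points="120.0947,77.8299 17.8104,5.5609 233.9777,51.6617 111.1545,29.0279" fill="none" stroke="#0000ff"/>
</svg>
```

(Gcodetools for Inkscape — laser output)
G21
G90
G00 X61.8187 Y74.7723
M4 S525
G1 X59.1827 Y59.6735 F2014
G1 X54.4296 Y47.0732
G1 X47.5596 Y36.9712
G1 X38.5725 Y29.3676
G1 X27.4684 Y24.2624
M5
G00 X120.0947 Y27.9183
M4 S185
G1 X17.8104 Y100.1873 F2785
G1 X233.9777 Y54.0865
G1 X111.1545 Y76.7203
M5
G00 X0.0000 Y0.0000

Since the viewBox matches the mm dimensions, user units are millimetres directly. The only transform is the Y-flip y_m = 105.7482 − y_svg.

Shape 1 is a quadratic bezier drawn with `<path>`. Its stroke #000000 means score at S525, F2014. After flipping Y the toolpath is (61.8187,74.7723) → (59.1827,59.6735) → (54.4296,47.0732) → (47.5596,36.9712) → (38.5725,29.3676) → (27.4684,24.2624).

Shape 2 is a open polyline drawn with `<polyline>`. Its stroke #0000ff means engrave at S185, F2785. After flipping Y the toolpath is (120.0947,27.9183) → (17.8104,100.1873) → (233.9777,54.0865) → (111.1545,76.7203).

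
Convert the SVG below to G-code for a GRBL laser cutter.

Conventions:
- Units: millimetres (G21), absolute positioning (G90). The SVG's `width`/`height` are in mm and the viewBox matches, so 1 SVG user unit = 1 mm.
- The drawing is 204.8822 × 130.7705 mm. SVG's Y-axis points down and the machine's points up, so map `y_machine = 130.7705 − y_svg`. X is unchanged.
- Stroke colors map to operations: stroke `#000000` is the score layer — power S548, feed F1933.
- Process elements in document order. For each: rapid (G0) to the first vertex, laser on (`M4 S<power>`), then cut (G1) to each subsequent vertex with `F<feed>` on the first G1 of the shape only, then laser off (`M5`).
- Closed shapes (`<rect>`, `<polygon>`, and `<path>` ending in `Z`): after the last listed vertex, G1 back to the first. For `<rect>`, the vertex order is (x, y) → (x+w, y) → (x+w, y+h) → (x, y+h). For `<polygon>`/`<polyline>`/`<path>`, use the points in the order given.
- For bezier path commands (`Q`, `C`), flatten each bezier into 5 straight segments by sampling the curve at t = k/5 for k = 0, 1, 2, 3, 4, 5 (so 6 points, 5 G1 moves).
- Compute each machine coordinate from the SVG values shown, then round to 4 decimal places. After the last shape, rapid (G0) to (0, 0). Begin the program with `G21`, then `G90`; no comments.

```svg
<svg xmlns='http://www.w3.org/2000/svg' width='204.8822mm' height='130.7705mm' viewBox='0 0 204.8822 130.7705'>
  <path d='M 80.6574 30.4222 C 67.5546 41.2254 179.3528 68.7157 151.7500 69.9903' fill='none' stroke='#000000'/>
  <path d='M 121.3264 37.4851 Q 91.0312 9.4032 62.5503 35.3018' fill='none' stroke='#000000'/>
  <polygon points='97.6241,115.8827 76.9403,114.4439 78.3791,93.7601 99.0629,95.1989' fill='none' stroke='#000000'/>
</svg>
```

G21
G90
G0 X80.6574 Y100.3483
M4 S548
G1 X85.6694 Y92.2072 F1933
G1 X107.9712 Y82.1204
G1 X134.8762 Y72.1475
G1 X153.6980 Y64.3476
G1 X151.7500 Y60.7802
M5
G0 X121.3264 Y93.2854
M4 S548
G1 X109.2809 Y102.3589 F1933
G1 X97.3805 Y107.1140
G1 X85.6253 Y107.5507
G1 X74.0152 Y103.6689
G1 X62.5503 Y95.4687
M5
G0 X97.6241 Y14.8878
M4 S548
G1 X76.9403 Y16.3266 F1933
G1 X78.3791 Y37.0104
G1 X99.0629 Y35.5716
G1 X97.6241 Y14.8878
M5
G0 X0.0000 Y0.0000

viewBox `0 0 204.8822 130.7705` with mm width/height → 1 unit = 1 mm. Flip: y_m = 130.7705 − y_svg.

**Shape 1** — `<path>` cubic bezier, stroke `#000000` → score (S548, F1933). Control points (SVG): P0=(80.6574,30.4222), P1=(67.5546,41.2254), P2=(179.3528,68.7157), P3=(151.7500,69.9903); sampled at t=k/5. Machine vertices: (80.6574,100.3483) → (85.6694,92.2072) → (107.9712,82.1204) → (134.8762,72.1475) → (153.6980,64.3476) → (151.7500,60.7802). Open path.

**Shape 2** — `<path>` quadratic bezier, stroke `#000000` → score (S548, F1933). Control points (SVG): P0=(121.3264,37.4851), P1=(91.0312,9.4032), P2=(62.5503,35.3018); sampled at t=k/5. Machine vertices: (121.3264,93.2854) → (109.2809,102.3589) → (97.3805,107.1140) → (85.6253,107.5507) → (74.0152,103.6689) → (62.5503,95.4687). Open path.

**Shape 3** — `<polygon>` regular polygon, stroke `#000000` → score (S548, F1933). Machine vertices: (97.6241,14.8878) → (76.9403,16.3266) → (78.3791,37.0104) → (99.0629,35.5716) → (97.6241,14.8878). Closed: final G1 returns to the first vertex.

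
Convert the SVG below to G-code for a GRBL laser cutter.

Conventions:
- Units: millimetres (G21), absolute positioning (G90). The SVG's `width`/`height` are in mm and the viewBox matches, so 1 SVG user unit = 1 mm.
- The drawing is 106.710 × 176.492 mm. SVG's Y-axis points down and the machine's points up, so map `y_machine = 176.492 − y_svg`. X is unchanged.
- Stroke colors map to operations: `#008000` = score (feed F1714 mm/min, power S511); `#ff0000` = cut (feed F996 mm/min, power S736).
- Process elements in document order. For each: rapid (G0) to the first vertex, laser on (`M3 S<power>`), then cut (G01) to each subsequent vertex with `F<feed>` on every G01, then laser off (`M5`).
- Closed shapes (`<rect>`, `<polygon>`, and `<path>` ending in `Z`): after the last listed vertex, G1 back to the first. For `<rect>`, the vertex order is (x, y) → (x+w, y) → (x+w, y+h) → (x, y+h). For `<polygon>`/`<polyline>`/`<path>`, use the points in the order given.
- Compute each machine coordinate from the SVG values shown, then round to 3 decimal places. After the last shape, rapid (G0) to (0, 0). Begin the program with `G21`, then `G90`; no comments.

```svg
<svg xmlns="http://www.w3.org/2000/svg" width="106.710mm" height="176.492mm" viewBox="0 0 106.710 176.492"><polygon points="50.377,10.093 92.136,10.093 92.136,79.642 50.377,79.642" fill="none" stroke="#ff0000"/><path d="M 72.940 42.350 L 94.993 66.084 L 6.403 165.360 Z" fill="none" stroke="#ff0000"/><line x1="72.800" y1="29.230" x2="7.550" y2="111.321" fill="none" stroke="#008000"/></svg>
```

Since the viewBox matches the mm dimensions, user units are millimetres directly. The only transform is the Y-flip y_m = 176.492 − y_svg.

Shape 1 is a rectangle drawn with `<polygon>`. Its stroke #ff0000 means cut at S736, F996. After flipping Y the toolpath is (50.377,166.399) → (92.136,166.399) → (92.136,96.850) → (50.377,96.850) → (50.377,166.399), returning to the start.

Shape 2 is a closed polygon drawn with `<path>`. Its stroke #ff0000 means cut at S736, F996. After flipping Y the toolpath is (72.940,134.142) → (94.993,110.408) → (6.403,11.132) → (72.940,134.142), returning to the start.

Shape 3 is a line segment drawn with `<line>`. Its stroke #008000 means score at S511, F1714. After flipping Y the toolpath is (72.800,147.262) → (7.550,65.171).

G21
G90
G0 X50.377 Y166.399
M3 S736
G01 X92.136 Y166.399 F996
G01 X92.136 Y96.850 F996
G01 X50.377 Y96.850 F996
G01 X50.377 Y166.399 F996
M5
G0 X72.940 Y134.142
M3 S736
G01 X94.993 Y110.408 F996
G01 X6.403 Y11.132 F996
G01 X72.940 Y134.142 F996
M5
G0 X72.800 Y147.262
M3 S511
G01 X7.550 Y65.171 F1714
M5
G0 X0.000 Y0.000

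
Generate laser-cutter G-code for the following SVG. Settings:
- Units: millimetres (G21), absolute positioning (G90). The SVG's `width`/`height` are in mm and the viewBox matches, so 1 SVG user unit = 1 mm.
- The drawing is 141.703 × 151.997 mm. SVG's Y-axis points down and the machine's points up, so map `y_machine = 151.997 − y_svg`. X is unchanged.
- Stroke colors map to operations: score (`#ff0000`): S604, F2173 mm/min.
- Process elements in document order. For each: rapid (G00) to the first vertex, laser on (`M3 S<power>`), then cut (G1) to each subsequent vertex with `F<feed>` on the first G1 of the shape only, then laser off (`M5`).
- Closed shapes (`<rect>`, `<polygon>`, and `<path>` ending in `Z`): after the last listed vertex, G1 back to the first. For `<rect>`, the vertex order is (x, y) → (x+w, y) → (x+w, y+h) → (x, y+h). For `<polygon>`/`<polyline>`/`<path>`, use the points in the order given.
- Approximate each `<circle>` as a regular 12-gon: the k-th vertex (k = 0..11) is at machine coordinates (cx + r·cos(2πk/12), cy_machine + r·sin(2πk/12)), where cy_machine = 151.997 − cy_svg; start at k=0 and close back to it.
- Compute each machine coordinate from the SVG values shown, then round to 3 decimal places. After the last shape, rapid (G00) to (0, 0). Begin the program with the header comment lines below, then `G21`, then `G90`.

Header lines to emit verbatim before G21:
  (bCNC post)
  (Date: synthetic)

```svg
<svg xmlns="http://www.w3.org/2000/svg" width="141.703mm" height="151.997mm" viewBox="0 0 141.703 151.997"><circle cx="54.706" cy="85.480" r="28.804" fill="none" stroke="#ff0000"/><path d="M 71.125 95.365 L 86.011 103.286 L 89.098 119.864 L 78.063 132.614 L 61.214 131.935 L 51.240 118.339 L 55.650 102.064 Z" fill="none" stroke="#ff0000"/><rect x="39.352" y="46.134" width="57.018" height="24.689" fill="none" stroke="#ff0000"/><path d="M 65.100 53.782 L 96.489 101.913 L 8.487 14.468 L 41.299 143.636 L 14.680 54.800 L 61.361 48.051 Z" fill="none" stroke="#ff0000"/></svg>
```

(bCNC post)
(Date: synthetic)
G21
G90
G00 X83.510 Y66.517
M3 S604
G1 X79.651 Y80.919 F2173
G1 X69.108 Y91.462
G1 X54.706 Y95.321
G1 X40.304 Y91.462
G1 X29.761 Y80.919
G1 X25.902 Y66.517
G1 X29.761 Y52.115
G1 X40.304 Y41.572
G1 X54.706 Y37.713
G1 X69.108 Y41.572
G1 X79.651 Y52.115
G1 X83.510 Y66.517
M5
G00 X71.125 Y56.632
M3 S604
G1 X86.011 Y48.711 F2173
G1 X89.098 Y32.133
G1 X78.063 Y19.383
G1 X61.214 Y20.062
G1 X51.240 Y33.658
G1 X55.650 Y49.933
G1 X71.125 Y56.632
M5
G00 X39.352 Y105.863
M3 S604
G1 X96.370 Y105.863 F2173
G1 X96.370 Y81.174
G1 X39.352 Y81.174
G1 X39.352 Y105.863
M5
G00 X65.100 Y98.215
M3 S604
G1 X96.489 Y50.084 F2173
G1 X8.487 Y137.529
G1 X41.299 Y8.361
G1 X14.680 Y97.197
G1 X61.361 Y103.946
G1 X65.100 Y98.215
M5
G00 X0.000 Y0.000

1 u = 1 mm; y_m = 151.997 − y.

[1] `<circle>` circle, #ff0000→score S604 F2173: (83.510,66.517) → (79.651,80.919) → (69.108,91.462) → (54.706,95.321) → (40.304,91.462) → (29.761,80.919) → (25.902,66.517) → (29.761,52.115) → (40.304,41.572) → (54.706,37.713) → (69.108,41.572) → (79.651,52.115) → (83.510,66.517) (closed)

[2] `<path>` regular polygon, #ff0000→score S604 F2173: (71.125,56.632) → (86.011,48.711) → (89.098,32.133) → (78.063,19.383) → (61.214,20.062) → (51.240,33.658) → (55.650,49.933) → (71.125,56.632) (closed)

[3] `<rect>` rectangle, #ff0000→score S604 F2173: (39.352,105.863) → (96.370,105.863) → (96.370,81.174) → (39.352,81.174) → (39.352,105.863) (closed)

[4] `<path>` closed polygon, #ff0000→score S604 F2173: (65.100,98.215) → (96.489,50.084) → (8.487,137.529) → (41.299,8.361) → (14.680,97.197) → (61.361,103.946) → (65.100,98.215) (closed)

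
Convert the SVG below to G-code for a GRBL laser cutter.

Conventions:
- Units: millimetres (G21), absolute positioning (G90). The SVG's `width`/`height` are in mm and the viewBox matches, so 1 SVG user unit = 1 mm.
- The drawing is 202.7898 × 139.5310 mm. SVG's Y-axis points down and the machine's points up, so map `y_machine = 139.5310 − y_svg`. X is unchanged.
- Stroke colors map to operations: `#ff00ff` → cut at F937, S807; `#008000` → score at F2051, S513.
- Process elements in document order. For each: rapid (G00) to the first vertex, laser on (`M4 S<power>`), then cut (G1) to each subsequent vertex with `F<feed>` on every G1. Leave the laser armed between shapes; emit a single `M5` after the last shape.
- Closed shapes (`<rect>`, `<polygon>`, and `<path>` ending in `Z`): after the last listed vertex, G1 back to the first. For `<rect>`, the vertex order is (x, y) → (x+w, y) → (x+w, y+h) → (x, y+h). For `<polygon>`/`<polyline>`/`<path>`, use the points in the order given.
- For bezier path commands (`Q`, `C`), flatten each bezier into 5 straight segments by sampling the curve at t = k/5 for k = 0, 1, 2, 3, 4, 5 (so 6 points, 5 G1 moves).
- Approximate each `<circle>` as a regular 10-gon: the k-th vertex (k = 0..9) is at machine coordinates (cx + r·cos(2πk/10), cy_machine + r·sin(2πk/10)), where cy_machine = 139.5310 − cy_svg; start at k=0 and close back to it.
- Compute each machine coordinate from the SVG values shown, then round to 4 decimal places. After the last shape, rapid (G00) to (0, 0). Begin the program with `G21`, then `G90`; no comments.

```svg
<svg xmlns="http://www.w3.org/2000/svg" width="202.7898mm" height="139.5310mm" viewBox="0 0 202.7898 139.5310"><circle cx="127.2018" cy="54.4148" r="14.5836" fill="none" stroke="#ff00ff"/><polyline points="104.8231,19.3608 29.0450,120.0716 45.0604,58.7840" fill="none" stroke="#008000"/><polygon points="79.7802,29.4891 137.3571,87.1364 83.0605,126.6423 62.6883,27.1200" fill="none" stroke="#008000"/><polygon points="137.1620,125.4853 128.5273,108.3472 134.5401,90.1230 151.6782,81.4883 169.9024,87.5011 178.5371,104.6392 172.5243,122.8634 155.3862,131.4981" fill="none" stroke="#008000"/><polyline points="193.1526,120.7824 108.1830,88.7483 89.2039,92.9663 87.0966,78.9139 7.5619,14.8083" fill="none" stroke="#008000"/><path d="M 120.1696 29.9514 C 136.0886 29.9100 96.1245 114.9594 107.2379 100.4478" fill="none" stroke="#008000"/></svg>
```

viewBox `0 0 202.7898 139.5310` with mm width/height → 1 unit = 1 mm. Flip: y_m = 139.5310 − y_svg.

**Shape 1** — `<circle>` circle, stroke `#ff00ff` → cut (S807, F937). Machine vertices: (141.7854,85.1162) → (139.0002,93.6882) → (131.7084,98.9860) → (122.6952,98.9860) → (115.4034,93.6882) → (112.6182,85.1162) → (115.4034,76.5442) → (122.6952,71.2464) → (131.7084,71.2464) → (139.0002,76.5442) → (141.7854,85.1162). Closed: final G1 returns to the first vertex.

**Shape 2** — `<polyline>` open polyline, stroke `#008000` → score (S513, F2051). Machine vertices: (104.8231,120.1702) → (29.0450,19.4594) → (45.0604,80.7470). Open path.

**Shape 3** — `<polygon>` closed polygon, stroke `#008000` → score (S513, F2051). Machine vertices: (79.7802,110.0419) → (137.3571,52.3946) → (83.0605,12.8887) → (62.6883,112.4110) → (79.7802,110.0419). Closed: final G1 returns to the first vertex.

**Shape 4** — `<polygon>` regular polygon, stroke `#008000` → score (S513, F2051). Machine vertices: (137.1620,14.0457) → (128.5273,31.1838) → (134.5401,49.4080) → (151.6782,58.0427) → (169.9024,52.0299) → (178.5371,34.8918) → (172.5243,16.6676) → (155.3862,8.0329) → (137.1620,14.0457). Closed: final G1 returns to the first vertex.

**Shape 5** — `<polyline>` open polyline, stroke `#008000` → score (S513, F2051). Machine vertices: (193.1526,18.7486) → (108.1830,50.7827) → (89.2039,46.5647) → (87.0966,60.6171) → (7.5619,124.7227). Open path.

**Shape 6** — `<path>` cubic bezier, stroke `#008000` → score (S513, F2051). Control points (SVG): P0=(120.1696,29.9514), P1=(136.0886,29.9100), P2=(96.1245,114.9594), P3=(107.2379,100.4478); sampled at t=k/5. Machine vertices: (120.1696,109.5796) → (123.8707,100.8708) → (119.2940,80.6034) → (111.5735,57.6408) → (105.8435,40.8463) → (107.2379,39.0832). Open path.

G21
G90
G00 X141.7854 Y85.1162
M4 S807
G1 X139.0002 Y93.6882 F937
G1 X131.7084 Y98.9860 F937
G1 X122.6952 Y98.9860 F937
G1 X115.4034 Y93.6882 F937
G1 X112.6182 Y85.1162 F937
G1 X115.4034 Y76.5442 F937
G1 X122.6952 Y71.2464 F937
G1 X131.7084 Y71.2464 F937
G1 X139.0002 Y76.5442 F937
G1 X141.7854 Y85.1162 F937
G00 X104.8231 Y120.1702
M4 S513
G1 X29.0450 Y19.4594 F2051
G1 X45.0604 Y80.7470 F2051
G00 X79.7802 Y110.0419
M4 S513
G1 X137.3571 Y52.3946 F2051
G1 X83.0605 Y12.8887 F2051
G1 X62.6883 Y112.4110 F2051
G1 X79.7802 Y110.0419 F2051
G00 X137.1620 Y14.0457
M4 S513
G1 X128.5273 Y31.1838 F2051
G1 X134.5401 Y49.4080 F2051
G1 X151.6782 Y58.0427 F2051
G1 X169.9024 Y52.0299 F2051
G1 X178.5371 Y34.8918 F2051
G1 X172.5243 Y16.6676 F2051
G1 X155.3862 Y8.0329 F2051
G1 X137.1620 Y14.0457 F2051
G00 X193.1526 Y18.7486
M4 S513
G1 X108.1830 Y50.7827 F2051
G1 X89.2039 Y46.5647 F2051
G1 X87.0966 Y60.6171 F2051
G1 X7.5619 Y124.7227 F2051
G00 X120.1696 Y109.5796
M4 S513
G1 X123.8707 Y100.8708 F2051
G1 X119.2940 Y80.6034 F2051
G1 X111.5735 Y57.6408 F2051
G1 X105.8435 Y40.8463 F2051
G1 X107.2379 Y39.0832 F2051
M5
G00 X0.0000 Y0.0000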